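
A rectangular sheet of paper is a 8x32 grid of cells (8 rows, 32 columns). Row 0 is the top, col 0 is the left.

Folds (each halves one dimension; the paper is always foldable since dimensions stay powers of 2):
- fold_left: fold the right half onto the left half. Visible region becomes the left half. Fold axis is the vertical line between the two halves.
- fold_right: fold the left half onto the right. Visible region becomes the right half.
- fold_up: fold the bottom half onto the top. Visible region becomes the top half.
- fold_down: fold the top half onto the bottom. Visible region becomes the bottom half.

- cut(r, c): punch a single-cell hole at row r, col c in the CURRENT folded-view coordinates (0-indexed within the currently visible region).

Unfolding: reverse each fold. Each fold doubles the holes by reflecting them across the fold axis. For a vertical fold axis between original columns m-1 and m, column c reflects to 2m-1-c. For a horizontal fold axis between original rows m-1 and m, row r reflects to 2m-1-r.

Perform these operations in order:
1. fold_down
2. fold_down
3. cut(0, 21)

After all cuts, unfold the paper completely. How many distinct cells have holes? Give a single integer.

Answer: 4

Derivation:
Op 1 fold_down: fold axis h@4; visible region now rows[4,8) x cols[0,32) = 4x32
Op 2 fold_down: fold axis h@6; visible region now rows[6,8) x cols[0,32) = 2x32
Op 3 cut(0, 21): punch at orig (6,21); cuts so far [(6, 21)]; region rows[6,8) x cols[0,32) = 2x32
Unfold 1 (reflect across h@6): 2 holes -> [(5, 21), (6, 21)]
Unfold 2 (reflect across h@4): 4 holes -> [(1, 21), (2, 21), (5, 21), (6, 21)]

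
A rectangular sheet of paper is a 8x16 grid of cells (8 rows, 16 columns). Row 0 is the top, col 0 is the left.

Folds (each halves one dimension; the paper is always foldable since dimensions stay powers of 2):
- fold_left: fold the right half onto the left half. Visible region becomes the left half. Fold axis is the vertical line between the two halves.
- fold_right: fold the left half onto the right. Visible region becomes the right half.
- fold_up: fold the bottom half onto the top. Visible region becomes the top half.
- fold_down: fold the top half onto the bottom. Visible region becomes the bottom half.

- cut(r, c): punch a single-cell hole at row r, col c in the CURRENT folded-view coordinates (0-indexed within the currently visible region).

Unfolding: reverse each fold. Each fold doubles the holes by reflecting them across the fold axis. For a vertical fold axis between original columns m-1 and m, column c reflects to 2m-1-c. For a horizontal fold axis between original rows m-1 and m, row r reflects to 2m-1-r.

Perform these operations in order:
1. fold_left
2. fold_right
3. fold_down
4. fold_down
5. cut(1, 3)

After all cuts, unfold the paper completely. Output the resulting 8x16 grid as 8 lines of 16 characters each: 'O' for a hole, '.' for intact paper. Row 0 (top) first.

Op 1 fold_left: fold axis v@8; visible region now rows[0,8) x cols[0,8) = 8x8
Op 2 fold_right: fold axis v@4; visible region now rows[0,8) x cols[4,8) = 8x4
Op 3 fold_down: fold axis h@4; visible region now rows[4,8) x cols[4,8) = 4x4
Op 4 fold_down: fold axis h@6; visible region now rows[6,8) x cols[4,8) = 2x4
Op 5 cut(1, 3): punch at orig (7,7); cuts so far [(7, 7)]; region rows[6,8) x cols[4,8) = 2x4
Unfold 1 (reflect across h@6): 2 holes -> [(4, 7), (7, 7)]
Unfold 2 (reflect across h@4): 4 holes -> [(0, 7), (3, 7), (4, 7), (7, 7)]
Unfold 3 (reflect across v@4): 8 holes -> [(0, 0), (0, 7), (3, 0), (3, 7), (4, 0), (4, 7), (7, 0), (7, 7)]
Unfold 4 (reflect across v@8): 16 holes -> [(0, 0), (0, 7), (0, 8), (0, 15), (3, 0), (3, 7), (3, 8), (3, 15), (4, 0), (4, 7), (4, 8), (4, 15), (7, 0), (7, 7), (7, 8), (7, 15)]

Answer: O......OO......O
................
................
O......OO......O
O......OO......O
................
................
O......OO......O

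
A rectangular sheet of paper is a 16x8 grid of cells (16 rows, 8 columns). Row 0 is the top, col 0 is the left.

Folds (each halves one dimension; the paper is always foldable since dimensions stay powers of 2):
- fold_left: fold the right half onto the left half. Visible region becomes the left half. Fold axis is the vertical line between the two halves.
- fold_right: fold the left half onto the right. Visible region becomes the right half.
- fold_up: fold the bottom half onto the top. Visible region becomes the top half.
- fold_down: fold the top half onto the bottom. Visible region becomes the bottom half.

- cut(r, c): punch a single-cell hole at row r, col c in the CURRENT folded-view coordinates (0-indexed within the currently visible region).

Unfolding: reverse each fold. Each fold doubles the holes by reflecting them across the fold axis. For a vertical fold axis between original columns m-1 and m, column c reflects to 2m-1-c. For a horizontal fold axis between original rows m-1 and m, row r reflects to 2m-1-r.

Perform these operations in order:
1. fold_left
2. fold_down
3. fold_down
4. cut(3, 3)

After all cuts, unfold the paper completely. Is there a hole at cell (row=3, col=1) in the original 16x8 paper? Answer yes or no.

Op 1 fold_left: fold axis v@4; visible region now rows[0,16) x cols[0,4) = 16x4
Op 2 fold_down: fold axis h@8; visible region now rows[8,16) x cols[0,4) = 8x4
Op 3 fold_down: fold axis h@12; visible region now rows[12,16) x cols[0,4) = 4x4
Op 4 cut(3, 3): punch at orig (15,3); cuts so far [(15, 3)]; region rows[12,16) x cols[0,4) = 4x4
Unfold 1 (reflect across h@12): 2 holes -> [(8, 3), (15, 3)]
Unfold 2 (reflect across h@8): 4 holes -> [(0, 3), (7, 3), (8, 3), (15, 3)]
Unfold 3 (reflect across v@4): 8 holes -> [(0, 3), (0, 4), (7, 3), (7, 4), (8, 3), (8, 4), (15, 3), (15, 4)]
Holes: [(0, 3), (0, 4), (7, 3), (7, 4), (8, 3), (8, 4), (15, 3), (15, 4)]

Answer: no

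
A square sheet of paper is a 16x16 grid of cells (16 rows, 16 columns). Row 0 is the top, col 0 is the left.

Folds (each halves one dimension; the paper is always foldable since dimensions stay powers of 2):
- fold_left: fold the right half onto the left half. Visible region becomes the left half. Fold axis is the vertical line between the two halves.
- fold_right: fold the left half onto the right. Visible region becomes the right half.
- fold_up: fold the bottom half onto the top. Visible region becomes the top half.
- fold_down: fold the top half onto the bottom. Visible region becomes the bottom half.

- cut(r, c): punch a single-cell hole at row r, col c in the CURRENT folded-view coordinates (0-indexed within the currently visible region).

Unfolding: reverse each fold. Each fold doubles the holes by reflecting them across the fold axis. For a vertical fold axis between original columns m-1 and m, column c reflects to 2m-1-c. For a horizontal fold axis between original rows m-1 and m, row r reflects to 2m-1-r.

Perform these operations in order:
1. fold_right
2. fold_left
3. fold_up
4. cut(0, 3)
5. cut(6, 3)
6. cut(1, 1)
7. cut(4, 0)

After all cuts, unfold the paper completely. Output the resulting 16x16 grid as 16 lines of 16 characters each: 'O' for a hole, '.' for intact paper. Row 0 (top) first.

Op 1 fold_right: fold axis v@8; visible region now rows[0,16) x cols[8,16) = 16x8
Op 2 fold_left: fold axis v@12; visible region now rows[0,16) x cols[8,12) = 16x4
Op 3 fold_up: fold axis h@8; visible region now rows[0,8) x cols[8,12) = 8x4
Op 4 cut(0, 3): punch at orig (0,11); cuts so far [(0, 11)]; region rows[0,8) x cols[8,12) = 8x4
Op 5 cut(6, 3): punch at orig (6,11); cuts so far [(0, 11), (6, 11)]; region rows[0,8) x cols[8,12) = 8x4
Op 6 cut(1, 1): punch at orig (1,9); cuts so far [(0, 11), (1, 9), (6, 11)]; region rows[0,8) x cols[8,12) = 8x4
Op 7 cut(4, 0): punch at orig (4,8); cuts so far [(0, 11), (1, 9), (4, 8), (6, 11)]; region rows[0,8) x cols[8,12) = 8x4
Unfold 1 (reflect across h@8): 8 holes -> [(0, 11), (1, 9), (4, 8), (6, 11), (9, 11), (11, 8), (14, 9), (15, 11)]
Unfold 2 (reflect across v@12): 16 holes -> [(0, 11), (0, 12), (1, 9), (1, 14), (4, 8), (4, 15), (6, 11), (6, 12), (9, 11), (9, 12), (11, 8), (11, 15), (14, 9), (14, 14), (15, 11), (15, 12)]
Unfold 3 (reflect across v@8): 32 holes -> [(0, 3), (0, 4), (0, 11), (0, 12), (1, 1), (1, 6), (1, 9), (1, 14), (4, 0), (4, 7), (4, 8), (4, 15), (6, 3), (6, 4), (6, 11), (6, 12), (9, 3), (9, 4), (9, 11), (9, 12), (11, 0), (11, 7), (11, 8), (11, 15), (14, 1), (14, 6), (14, 9), (14, 14), (15, 3), (15, 4), (15, 11), (15, 12)]

Answer: ...OO......OO...
.O....O..O....O.
................
................
O......OO......O
................
...OO......OO...
................
................
...OO......OO...
................
O......OO......O
................
................
.O....O..O....O.
...OO......OO...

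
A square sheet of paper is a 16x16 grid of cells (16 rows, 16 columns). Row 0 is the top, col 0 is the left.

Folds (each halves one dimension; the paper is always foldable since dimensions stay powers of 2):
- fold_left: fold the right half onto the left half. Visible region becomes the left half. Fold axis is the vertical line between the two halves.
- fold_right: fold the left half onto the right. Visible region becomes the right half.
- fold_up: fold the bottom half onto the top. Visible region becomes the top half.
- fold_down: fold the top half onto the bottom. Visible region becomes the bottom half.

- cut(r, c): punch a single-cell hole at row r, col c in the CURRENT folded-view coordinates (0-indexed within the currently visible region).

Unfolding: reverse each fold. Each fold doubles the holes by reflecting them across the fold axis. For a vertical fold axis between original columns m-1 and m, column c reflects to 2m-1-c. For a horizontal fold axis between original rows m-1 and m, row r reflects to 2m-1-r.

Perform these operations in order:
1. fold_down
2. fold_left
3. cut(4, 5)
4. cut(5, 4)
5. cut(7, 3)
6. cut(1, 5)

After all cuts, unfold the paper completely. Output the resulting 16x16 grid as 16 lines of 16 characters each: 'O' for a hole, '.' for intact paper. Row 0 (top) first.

Op 1 fold_down: fold axis h@8; visible region now rows[8,16) x cols[0,16) = 8x16
Op 2 fold_left: fold axis v@8; visible region now rows[8,16) x cols[0,8) = 8x8
Op 3 cut(4, 5): punch at orig (12,5); cuts so far [(12, 5)]; region rows[8,16) x cols[0,8) = 8x8
Op 4 cut(5, 4): punch at orig (13,4); cuts so far [(12, 5), (13, 4)]; region rows[8,16) x cols[0,8) = 8x8
Op 5 cut(7, 3): punch at orig (15,3); cuts so far [(12, 5), (13, 4), (15, 3)]; region rows[8,16) x cols[0,8) = 8x8
Op 6 cut(1, 5): punch at orig (9,5); cuts so far [(9, 5), (12, 5), (13, 4), (15, 3)]; region rows[8,16) x cols[0,8) = 8x8
Unfold 1 (reflect across v@8): 8 holes -> [(9, 5), (9, 10), (12, 5), (12, 10), (13, 4), (13, 11), (15, 3), (15, 12)]
Unfold 2 (reflect across h@8): 16 holes -> [(0, 3), (0, 12), (2, 4), (2, 11), (3, 5), (3, 10), (6, 5), (6, 10), (9, 5), (9, 10), (12, 5), (12, 10), (13, 4), (13, 11), (15, 3), (15, 12)]

Answer: ...O........O...
................
....O......O....
.....O....O.....
................
................
.....O....O.....
................
................
.....O....O.....
................
................
.....O....O.....
....O......O....
................
...O........O...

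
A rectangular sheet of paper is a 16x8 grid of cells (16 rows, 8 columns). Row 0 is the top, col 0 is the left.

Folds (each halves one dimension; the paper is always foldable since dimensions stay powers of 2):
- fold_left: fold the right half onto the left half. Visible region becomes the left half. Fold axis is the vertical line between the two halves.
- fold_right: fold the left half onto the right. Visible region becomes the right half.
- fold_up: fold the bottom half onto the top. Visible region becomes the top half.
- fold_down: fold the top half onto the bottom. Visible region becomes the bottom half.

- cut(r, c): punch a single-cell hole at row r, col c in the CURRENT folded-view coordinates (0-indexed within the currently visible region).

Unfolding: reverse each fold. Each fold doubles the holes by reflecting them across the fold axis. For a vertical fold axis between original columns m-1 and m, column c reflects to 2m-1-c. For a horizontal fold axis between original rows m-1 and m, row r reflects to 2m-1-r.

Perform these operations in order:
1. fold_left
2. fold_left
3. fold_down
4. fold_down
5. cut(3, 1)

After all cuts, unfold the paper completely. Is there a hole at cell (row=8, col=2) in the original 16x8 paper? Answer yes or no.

Op 1 fold_left: fold axis v@4; visible region now rows[0,16) x cols[0,4) = 16x4
Op 2 fold_left: fold axis v@2; visible region now rows[0,16) x cols[0,2) = 16x2
Op 3 fold_down: fold axis h@8; visible region now rows[8,16) x cols[0,2) = 8x2
Op 4 fold_down: fold axis h@12; visible region now rows[12,16) x cols[0,2) = 4x2
Op 5 cut(3, 1): punch at orig (15,1); cuts so far [(15, 1)]; region rows[12,16) x cols[0,2) = 4x2
Unfold 1 (reflect across h@12): 2 holes -> [(8, 1), (15, 1)]
Unfold 2 (reflect across h@8): 4 holes -> [(0, 1), (7, 1), (8, 1), (15, 1)]
Unfold 3 (reflect across v@2): 8 holes -> [(0, 1), (0, 2), (7, 1), (7, 2), (8, 1), (8, 2), (15, 1), (15, 2)]
Unfold 4 (reflect across v@4): 16 holes -> [(0, 1), (0, 2), (0, 5), (0, 6), (7, 1), (7, 2), (7, 5), (7, 6), (8, 1), (8, 2), (8, 5), (8, 6), (15, 1), (15, 2), (15, 5), (15, 6)]
Holes: [(0, 1), (0, 2), (0, 5), (0, 6), (7, 1), (7, 2), (7, 5), (7, 6), (8, 1), (8, 2), (8, 5), (8, 6), (15, 1), (15, 2), (15, 5), (15, 6)]

Answer: yes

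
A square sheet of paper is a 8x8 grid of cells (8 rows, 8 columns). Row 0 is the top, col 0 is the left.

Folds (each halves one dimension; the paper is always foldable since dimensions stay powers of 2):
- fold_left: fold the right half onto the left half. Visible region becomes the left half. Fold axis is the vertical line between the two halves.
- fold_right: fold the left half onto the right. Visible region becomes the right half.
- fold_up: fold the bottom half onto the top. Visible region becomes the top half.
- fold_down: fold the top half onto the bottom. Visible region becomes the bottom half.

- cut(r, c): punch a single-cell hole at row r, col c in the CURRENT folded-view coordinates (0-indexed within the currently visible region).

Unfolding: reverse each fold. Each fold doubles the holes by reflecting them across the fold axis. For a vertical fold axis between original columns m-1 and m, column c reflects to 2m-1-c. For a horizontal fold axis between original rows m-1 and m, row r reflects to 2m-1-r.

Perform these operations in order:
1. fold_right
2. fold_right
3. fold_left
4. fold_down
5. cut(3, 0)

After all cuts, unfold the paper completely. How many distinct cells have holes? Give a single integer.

Answer: 16

Derivation:
Op 1 fold_right: fold axis v@4; visible region now rows[0,8) x cols[4,8) = 8x4
Op 2 fold_right: fold axis v@6; visible region now rows[0,8) x cols[6,8) = 8x2
Op 3 fold_left: fold axis v@7; visible region now rows[0,8) x cols[6,7) = 8x1
Op 4 fold_down: fold axis h@4; visible region now rows[4,8) x cols[6,7) = 4x1
Op 5 cut(3, 0): punch at orig (7,6); cuts so far [(7, 6)]; region rows[4,8) x cols[6,7) = 4x1
Unfold 1 (reflect across h@4): 2 holes -> [(0, 6), (7, 6)]
Unfold 2 (reflect across v@7): 4 holes -> [(0, 6), (0, 7), (7, 6), (7, 7)]
Unfold 3 (reflect across v@6): 8 holes -> [(0, 4), (0, 5), (0, 6), (0, 7), (7, 4), (7, 5), (7, 6), (7, 7)]
Unfold 4 (reflect across v@4): 16 holes -> [(0, 0), (0, 1), (0, 2), (0, 3), (0, 4), (0, 5), (0, 6), (0, 7), (7, 0), (7, 1), (7, 2), (7, 3), (7, 4), (7, 5), (7, 6), (7, 7)]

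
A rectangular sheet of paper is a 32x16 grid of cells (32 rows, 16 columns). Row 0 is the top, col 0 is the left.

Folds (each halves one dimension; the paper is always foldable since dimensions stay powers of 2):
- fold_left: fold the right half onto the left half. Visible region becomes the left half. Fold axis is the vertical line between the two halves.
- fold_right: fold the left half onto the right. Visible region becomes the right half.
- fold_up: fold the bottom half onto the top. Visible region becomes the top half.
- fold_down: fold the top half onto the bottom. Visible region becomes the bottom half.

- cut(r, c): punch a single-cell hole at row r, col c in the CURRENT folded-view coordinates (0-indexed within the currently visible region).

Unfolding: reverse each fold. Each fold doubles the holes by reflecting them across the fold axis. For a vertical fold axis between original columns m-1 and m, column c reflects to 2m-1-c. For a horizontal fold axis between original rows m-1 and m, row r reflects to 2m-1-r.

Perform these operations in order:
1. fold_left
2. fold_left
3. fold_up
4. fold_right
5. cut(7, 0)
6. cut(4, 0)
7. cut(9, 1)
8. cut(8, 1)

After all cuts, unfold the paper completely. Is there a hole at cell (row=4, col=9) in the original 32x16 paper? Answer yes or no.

Op 1 fold_left: fold axis v@8; visible region now rows[0,32) x cols[0,8) = 32x8
Op 2 fold_left: fold axis v@4; visible region now rows[0,32) x cols[0,4) = 32x4
Op 3 fold_up: fold axis h@16; visible region now rows[0,16) x cols[0,4) = 16x4
Op 4 fold_right: fold axis v@2; visible region now rows[0,16) x cols[2,4) = 16x2
Op 5 cut(7, 0): punch at orig (7,2); cuts so far [(7, 2)]; region rows[0,16) x cols[2,4) = 16x2
Op 6 cut(4, 0): punch at orig (4,2); cuts so far [(4, 2), (7, 2)]; region rows[0,16) x cols[2,4) = 16x2
Op 7 cut(9, 1): punch at orig (9,3); cuts so far [(4, 2), (7, 2), (9, 3)]; region rows[0,16) x cols[2,4) = 16x2
Op 8 cut(8, 1): punch at orig (8,3); cuts so far [(4, 2), (7, 2), (8, 3), (9, 3)]; region rows[0,16) x cols[2,4) = 16x2
Unfold 1 (reflect across v@2): 8 holes -> [(4, 1), (4, 2), (7, 1), (7, 2), (8, 0), (8, 3), (9, 0), (9, 3)]
Unfold 2 (reflect across h@16): 16 holes -> [(4, 1), (4, 2), (7, 1), (7, 2), (8, 0), (8, 3), (9, 0), (9, 3), (22, 0), (22, 3), (23, 0), (23, 3), (24, 1), (24, 2), (27, 1), (27, 2)]
Unfold 3 (reflect across v@4): 32 holes -> [(4, 1), (4, 2), (4, 5), (4, 6), (7, 1), (7, 2), (7, 5), (7, 6), (8, 0), (8, 3), (8, 4), (8, 7), (9, 0), (9, 3), (9, 4), (9, 7), (22, 0), (22, 3), (22, 4), (22, 7), (23, 0), (23, 3), (23, 4), (23, 7), (24, 1), (24, 2), (24, 5), (24, 6), (27, 1), (27, 2), (27, 5), (27, 6)]
Unfold 4 (reflect across v@8): 64 holes -> [(4, 1), (4, 2), (4, 5), (4, 6), (4, 9), (4, 10), (4, 13), (4, 14), (7, 1), (7, 2), (7, 5), (7, 6), (7, 9), (7, 10), (7, 13), (7, 14), (8, 0), (8, 3), (8, 4), (8, 7), (8, 8), (8, 11), (8, 12), (8, 15), (9, 0), (9, 3), (9, 4), (9, 7), (9, 8), (9, 11), (9, 12), (9, 15), (22, 0), (22, 3), (22, 4), (22, 7), (22, 8), (22, 11), (22, 12), (22, 15), (23, 0), (23, 3), (23, 4), (23, 7), (23, 8), (23, 11), (23, 12), (23, 15), (24, 1), (24, 2), (24, 5), (24, 6), (24, 9), (24, 10), (24, 13), (24, 14), (27, 1), (27, 2), (27, 5), (27, 6), (27, 9), (27, 10), (27, 13), (27, 14)]
Holes: [(4, 1), (4, 2), (4, 5), (4, 6), (4, 9), (4, 10), (4, 13), (4, 14), (7, 1), (7, 2), (7, 5), (7, 6), (7, 9), (7, 10), (7, 13), (7, 14), (8, 0), (8, 3), (8, 4), (8, 7), (8, 8), (8, 11), (8, 12), (8, 15), (9, 0), (9, 3), (9, 4), (9, 7), (9, 8), (9, 11), (9, 12), (9, 15), (22, 0), (22, 3), (22, 4), (22, 7), (22, 8), (22, 11), (22, 12), (22, 15), (23, 0), (23, 3), (23, 4), (23, 7), (23, 8), (23, 11), (23, 12), (23, 15), (24, 1), (24, 2), (24, 5), (24, 6), (24, 9), (24, 10), (24, 13), (24, 14), (27, 1), (27, 2), (27, 5), (27, 6), (27, 9), (27, 10), (27, 13), (27, 14)]

Answer: yes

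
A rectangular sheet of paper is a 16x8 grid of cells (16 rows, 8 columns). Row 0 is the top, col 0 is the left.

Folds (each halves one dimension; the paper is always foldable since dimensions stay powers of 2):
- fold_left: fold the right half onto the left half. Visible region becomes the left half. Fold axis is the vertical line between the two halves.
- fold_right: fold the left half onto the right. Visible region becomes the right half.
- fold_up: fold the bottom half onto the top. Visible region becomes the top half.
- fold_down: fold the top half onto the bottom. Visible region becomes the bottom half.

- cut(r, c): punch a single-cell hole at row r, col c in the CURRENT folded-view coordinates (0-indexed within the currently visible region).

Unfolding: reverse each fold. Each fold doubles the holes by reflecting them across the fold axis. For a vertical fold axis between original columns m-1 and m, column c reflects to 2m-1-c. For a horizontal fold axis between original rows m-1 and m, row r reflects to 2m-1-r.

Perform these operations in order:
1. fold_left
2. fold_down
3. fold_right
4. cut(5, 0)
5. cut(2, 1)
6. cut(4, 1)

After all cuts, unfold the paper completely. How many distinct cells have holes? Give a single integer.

Answer: 24

Derivation:
Op 1 fold_left: fold axis v@4; visible region now rows[0,16) x cols[0,4) = 16x4
Op 2 fold_down: fold axis h@8; visible region now rows[8,16) x cols[0,4) = 8x4
Op 3 fold_right: fold axis v@2; visible region now rows[8,16) x cols[2,4) = 8x2
Op 4 cut(5, 0): punch at orig (13,2); cuts so far [(13, 2)]; region rows[8,16) x cols[2,4) = 8x2
Op 5 cut(2, 1): punch at orig (10,3); cuts so far [(10, 3), (13, 2)]; region rows[8,16) x cols[2,4) = 8x2
Op 6 cut(4, 1): punch at orig (12,3); cuts so far [(10, 3), (12, 3), (13, 2)]; region rows[8,16) x cols[2,4) = 8x2
Unfold 1 (reflect across v@2): 6 holes -> [(10, 0), (10, 3), (12, 0), (12, 3), (13, 1), (13, 2)]
Unfold 2 (reflect across h@8): 12 holes -> [(2, 1), (2, 2), (3, 0), (3, 3), (5, 0), (5, 3), (10, 0), (10, 3), (12, 0), (12, 3), (13, 1), (13, 2)]
Unfold 3 (reflect across v@4): 24 holes -> [(2, 1), (2, 2), (2, 5), (2, 6), (3, 0), (3, 3), (3, 4), (3, 7), (5, 0), (5, 3), (5, 4), (5, 7), (10, 0), (10, 3), (10, 4), (10, 7), (12, 0), (12, 3), (12, 4), (12, 7), (13, 1), (13, 2), (13, 5), (13, 6)]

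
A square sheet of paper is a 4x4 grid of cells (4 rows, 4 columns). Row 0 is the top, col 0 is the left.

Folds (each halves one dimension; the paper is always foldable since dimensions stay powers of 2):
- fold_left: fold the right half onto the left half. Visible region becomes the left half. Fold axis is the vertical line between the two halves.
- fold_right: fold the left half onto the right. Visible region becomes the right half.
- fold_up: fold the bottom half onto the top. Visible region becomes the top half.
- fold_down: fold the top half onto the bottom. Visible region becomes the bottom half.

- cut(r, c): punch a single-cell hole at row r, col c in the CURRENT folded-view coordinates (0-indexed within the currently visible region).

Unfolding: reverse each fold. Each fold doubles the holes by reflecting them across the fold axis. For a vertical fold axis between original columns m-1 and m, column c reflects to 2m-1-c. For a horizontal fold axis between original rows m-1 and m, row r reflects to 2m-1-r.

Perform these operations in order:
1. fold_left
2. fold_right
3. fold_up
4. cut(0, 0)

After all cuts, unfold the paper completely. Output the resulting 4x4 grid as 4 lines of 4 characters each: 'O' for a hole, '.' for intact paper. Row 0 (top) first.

Answer: OOOO
....
....
OOOO

Derivation:
Op 1 fold_left: fold axis v@2; visible region now rows[0,4) x cols[0,2) = 4x2
Op 2 fold_right: fold axis v@1; visible region now rows[0,4) x cols[1,2) = 4x1
Op 3 fold_up: fold axis h@2; visible region now rows[0,2) x cols[1,2) = 2x1
Op 4 cut(0, 0): punch at orig (0,1); cuts so far [(0, 1)]; region rows[0,2) x cols[1,2) = 2x1
Unfold 1 (reflect across h@2): 2 holes -> [(0, 1), (3, 1)]
Unfold 2 (reflect across v@1): 4 holes -> [(0, 0), (0, 1), (3, 0), (3, 1)]
Unfold 3 (reflect across v@2): 8 holes -> [(0, 0), (0, 1), (0, 2), (0, 3), (3, 0), (3, 1), (3, 2), (3, 3)]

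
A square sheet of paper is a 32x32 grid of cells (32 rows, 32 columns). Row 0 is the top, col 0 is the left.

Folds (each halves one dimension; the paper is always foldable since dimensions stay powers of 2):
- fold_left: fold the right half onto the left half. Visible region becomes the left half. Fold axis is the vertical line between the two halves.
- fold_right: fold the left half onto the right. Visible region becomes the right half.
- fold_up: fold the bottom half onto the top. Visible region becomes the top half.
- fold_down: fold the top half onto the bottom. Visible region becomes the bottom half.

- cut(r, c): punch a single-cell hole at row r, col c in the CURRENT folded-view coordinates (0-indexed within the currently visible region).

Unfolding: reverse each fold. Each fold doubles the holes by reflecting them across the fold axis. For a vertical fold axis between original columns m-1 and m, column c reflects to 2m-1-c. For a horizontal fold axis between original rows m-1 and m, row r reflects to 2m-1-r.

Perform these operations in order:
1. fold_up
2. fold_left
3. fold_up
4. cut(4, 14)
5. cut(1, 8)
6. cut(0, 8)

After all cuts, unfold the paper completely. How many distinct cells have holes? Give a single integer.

Op 1 fold_up: fold axis h@16; visible region now rows[0,16) x cols[0,32) = 16x32
Op 2 fold_left: fold axis v@16; visible region now rows[0,16) x cols[0,16) = 16x16
Op 3 fold_up: fold axis h@8; visible region now rows[0,8) x cols[0,16) = 8x16
Op 4 cut(4, 14): punch at orig (4,14); cuts so far [(4, 14)]; region rows[0,8) x cols[0,16) = 8x16
Op 5 cut(1, 8): punch at orig (1,8); cuts so far [(1, 8), (4, 14)]; region rows[0,8) x cols[0,16) = 8x16
Op 6 cut(0, 8): punch at orig (0,8); cuts so far [(0, 8), (1, 8), (4, 14)]; region rows[0,8) x cols[0,16) = 8x16
Unfold 1 (reflect across h@8): 6 holes -> [(0, 8), (1, 8), (4, 14), (11, 14), (14, 8), (15, 8)]
Unfold 2 (reflect across v@16): 12 holes -> [(0, 8), (0, 23), (1, 8), (1, 23), (4, 14), (4, 17), (11, 14), (11, 17), (14, 8), (14, 23), (15, 8), (15, 23)]
Unfold 3 (reflect across h@16): 24 holes -> [(0, 8), (0, 23), (1, 8), (1, 23), (4, 14), (4, 17), (11, 14), (11, 17), (14, 8), (14, 23), (15, 8), (15, 23), (16, 8), (16, 23), (17, 8), (17, 23), (20, 14), (20, 17), (27, 14), (27, 17), (30, 8), (30, 23), (31, 8), (31, 23)]

Answer: 24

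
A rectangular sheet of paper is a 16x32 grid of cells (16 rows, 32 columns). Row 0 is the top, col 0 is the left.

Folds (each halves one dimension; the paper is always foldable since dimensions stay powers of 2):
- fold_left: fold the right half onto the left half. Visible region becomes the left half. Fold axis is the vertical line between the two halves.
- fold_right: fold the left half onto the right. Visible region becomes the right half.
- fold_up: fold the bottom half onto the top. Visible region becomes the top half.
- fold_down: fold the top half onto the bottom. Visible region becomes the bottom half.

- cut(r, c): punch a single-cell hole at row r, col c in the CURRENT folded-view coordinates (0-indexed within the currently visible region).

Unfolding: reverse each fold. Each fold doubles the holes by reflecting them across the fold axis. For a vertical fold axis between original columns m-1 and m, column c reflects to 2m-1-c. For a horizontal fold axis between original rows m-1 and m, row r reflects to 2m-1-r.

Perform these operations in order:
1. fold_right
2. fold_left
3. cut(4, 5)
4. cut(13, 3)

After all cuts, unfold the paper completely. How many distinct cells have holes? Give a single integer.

Op 1 fold_right: fold axis v@16; visible region now rows[0,16) x cols[16,32) = 16x16
Op 2 fold_left: fold axis v@24; visible region now rows[0,16) x cols[16,24) = 16x8
Op 3 cut(4, 5): punch at orig (4,21); cuts so far [(4, 21)]; region rows[0,16) x cols[16,24) = 16x8
Op 4 cut(13, 3): punch at orig (13,19); cuts so far [(4, 21), (13, 19)]; region rows[0,16) x cols[16,24) = 16x8
Unfold 1 (reflect across v@24): 4 holes -> [(4, 21), (4, 26), (13, 19), (13, 28)]
Unfold 2 (reflect across v@16): 8 holes -> [(4, 5), (4, 10), (4, 21), (4, 26), (13, 3), (13, 12), (13, 19), (13, 28)]

Answer: 8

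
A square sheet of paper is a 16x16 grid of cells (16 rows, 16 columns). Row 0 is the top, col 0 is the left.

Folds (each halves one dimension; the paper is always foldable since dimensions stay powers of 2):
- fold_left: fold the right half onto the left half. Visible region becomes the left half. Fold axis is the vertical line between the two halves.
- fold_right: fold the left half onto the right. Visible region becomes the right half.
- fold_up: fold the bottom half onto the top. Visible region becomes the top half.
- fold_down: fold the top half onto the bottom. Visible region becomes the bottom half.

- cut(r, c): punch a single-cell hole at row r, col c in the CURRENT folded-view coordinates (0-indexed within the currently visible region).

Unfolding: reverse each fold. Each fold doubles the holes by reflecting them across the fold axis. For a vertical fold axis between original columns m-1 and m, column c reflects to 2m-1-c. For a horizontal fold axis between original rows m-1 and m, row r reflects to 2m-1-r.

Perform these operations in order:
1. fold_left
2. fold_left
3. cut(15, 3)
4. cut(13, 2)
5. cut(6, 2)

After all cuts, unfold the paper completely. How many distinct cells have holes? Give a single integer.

Answer: 12

Derivation:
Op 1 fold_left: fold axis v@8; visible region now rows[0,16) x cols[0,8) = 16x8
Op 2 fold_left: fold axis v@4; visible region now rows[0,16) x cols[0,4) = 16x4
Op 3 cut(15, 3): punch at orig (15,3); cuts so far [(15, 3)]; region rows[0,16) x cols[0,4) = 16x4
Op 4 cut(13, 2): punch at orig (13,2); cuts so far [(13, 2), (15, 3)]; region rows[0,16) x cols[0,4) = 16x4
Op 5 cut(6, 2): punch at orig (6,2); cuts so far [(6, 2), (13, 2), (15, 3)]; region rows[0,16) x cols[0,4) = 16x4
Unfold 1 (reflect across v@4): 6 holes -> [(6, 2), (6, 5), (13, 2), (13, 5), (15, 3), (15, 4)]
Unfold 2 (reflect across v@8): 12 holes -> [(6, 2), (6, 5), (6, 10), (6, 13), (13, 2), (13, 5), (13, 10), (13, 13), (15, 3), (15, 4), (15, 11), (15, 12)]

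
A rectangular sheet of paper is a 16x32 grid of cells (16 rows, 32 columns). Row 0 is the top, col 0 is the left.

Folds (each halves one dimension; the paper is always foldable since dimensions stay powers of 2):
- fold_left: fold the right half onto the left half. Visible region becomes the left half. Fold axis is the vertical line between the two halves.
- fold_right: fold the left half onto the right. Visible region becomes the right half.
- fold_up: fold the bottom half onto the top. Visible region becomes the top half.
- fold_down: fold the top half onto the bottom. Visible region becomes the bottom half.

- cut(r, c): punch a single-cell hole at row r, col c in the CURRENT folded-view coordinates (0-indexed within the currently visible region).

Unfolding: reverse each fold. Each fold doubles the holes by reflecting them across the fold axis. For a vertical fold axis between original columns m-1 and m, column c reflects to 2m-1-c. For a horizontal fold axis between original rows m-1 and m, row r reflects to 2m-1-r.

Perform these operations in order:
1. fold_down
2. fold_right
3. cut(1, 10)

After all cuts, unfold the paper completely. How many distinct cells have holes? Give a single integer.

Op 1 fold_down: fold axis h@8; visible region now rows[8,16) x cols[0,32) = 8x32
Op 2 fold_right: fold axis v@16; visible region now rows[8,16) x cols[16,32) = 8x16
Op 3 cut(1, 10): punch at orig (9,26); cuts so far [(9, 26)]; region rows[8,16) x cols[16,32) = 8x16
Unfold 1 (reflect across v@16): 2 holes -> [(9, 5), (9, 26)]
Unfold 2 (reflect across h@8): 4 holes -> [(6, 5), (6, 26), (9, 5), (9, 26)]

Answer: 4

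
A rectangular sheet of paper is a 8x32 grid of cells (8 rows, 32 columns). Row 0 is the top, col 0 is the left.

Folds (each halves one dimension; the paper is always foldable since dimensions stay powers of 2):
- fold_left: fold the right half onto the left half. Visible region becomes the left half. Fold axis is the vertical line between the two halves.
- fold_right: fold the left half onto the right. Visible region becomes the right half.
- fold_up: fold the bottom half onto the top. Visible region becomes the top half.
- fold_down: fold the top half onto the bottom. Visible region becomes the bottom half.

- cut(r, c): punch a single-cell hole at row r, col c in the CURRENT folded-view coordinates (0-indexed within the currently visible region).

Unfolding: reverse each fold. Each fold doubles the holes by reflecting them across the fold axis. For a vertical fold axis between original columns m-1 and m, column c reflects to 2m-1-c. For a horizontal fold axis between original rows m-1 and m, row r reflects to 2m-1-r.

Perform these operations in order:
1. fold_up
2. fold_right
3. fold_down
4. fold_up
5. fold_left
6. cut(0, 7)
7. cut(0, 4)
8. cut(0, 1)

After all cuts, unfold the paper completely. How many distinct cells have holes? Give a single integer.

Answer: 96

Derivation:
Op 1 fold_up: fold axis h@4; visible region now rows[0,4) x cols[0,32) = 4x32
Op 2 fold_right: fold axis v@16; visible region now rows[0,4) x cols[16,32) = 4x16
Op 3 fold_down: fold axis h@2; visible region now rows[2,4) x cols[16,32) = 2x16
Op 4 fold_up: fold axis h@3; visible region now rows[2,3) x cols[16,32) = 1x16
Op 5 fold_left: fold axis v@24; visible region now rows[2,3) x cols[16,24) = 1x8
Op 6 cut(0, 7): punch at orig (2,23); cuts so far [(2, 23)]; region rows[2,3) x cols[16,24) = 1x8
Op 7 cut(0, 4): punch at orig (2,20); cuts so far [(2, 20), (2, 23)]; region rows[2,3) x cols[16,24) = 1x8
Op 8 cut(0, 1): punch at orig (2,17); cuts so far [(2, 17), (2, 20), (2, 23)]; region rows[2,3) x cols[16,24) = 1x8
Unfold 1 (reflect across v@24): 6 holes -> [(2, 17), (2, 20), (2, 23), (2, 24), (2, 27), (2, 30)]
Unfold 2 (reflect across h@3): 12 holes -> [(2, 17), (2, 20), (2, 23), (2, 24), (2, 27), (2, 30), (3, 17), (3, 20), (3, 23), (3, 24), (3, 27), (3, 30)]
Unfold 3 (reflect across h@2): 24 holes -> [(0, 17), (0, 20), (0, 23), (0, 24), (0, 27), (0, 30), (1, 17), (1, 20), (1, 23), (1, 24), (1, 27), (1, 30), (2, 17), (2, 20), (2, 23), (2, 24), (2, 27), (2, 30), (3, 17), (3, 20), (3, 23), (3, 24), (3, 27), (3, 30)]
Unfold 4 (reflect across v@16): 48 holes -> [(0, 1), (0, 4), (0, 7), (0, 8), (0, 11), (0, 14), (0, 17), (0, 20), (0, 23), (0, 24), (0, 27), (0, 30), (1, 1), (1, 4), (1, 7), (1, 8), (1, 11), (1, 14), (1, 17), (1, 20), (1, 23), (1, 24), (1, 27), (1, 30), (2, 1), (2, 4), (2, 7), (2, 8), (2, 11), (2, 14), (2, 17), (2, 20), (2, 23), (2, 24), (2, 27), (2, 30), (3, 1), (3, 4), (3, 7), (3, 8), (3, 11), (3, 14), (3, 17), (3, 20), (3, 23), (3, 24), (3, 27), (3, 30)]
Unfold 5 (reflect across h@4): 96 holes -> [(0, 1), (0, 4), (0, 7), (0, 8), (0, 11), (0, 14), (0, 17), (0, 20), (0, 23), (0, 24), (0, 27), (0, 30), (1, 1), (1, 4), (1, 7), (1, 8), (1, 11), (1, 14), (1, 17), (1, 20), (1, 23), (1, 24), (1, 27), (1, 30), (2, 1), (2, 4), (2, 7), (2, 8), (2, 11), (2, 14), (2, 17), (2, 20), (2, 23), (2, 24), (2, 27), (2, 30), (3, 1), (3, 4), (3, 7), (3, 8), (3, 11), (3, 14), (3, 17), (3, 20), (3, 23), (3, 24), (3, 27), (3, 30), (4, 1), (4, 4), (4, 7), (4, 8), (4, 11), (4, 14), (4, 17), (4, 20), (4, 23), (4, 24), (4, 27), (4, 30), (5, 1), (5, 4), (5, 7), (5, 8), (5, 11), (5, 14), (5, 17), (5, 20), (5, 23), (5, 24), (5, 27), (5, 30), (6, 1), (6, 4), (6, 7), (6, 8), (6, 11), (6, 14), (6, 17), (6, 20), (6, 23), (6, 24), (6, 27), (6, 30), (7, 1), (7, 4), (7, 7), (7, 8), (7, 11), (7, 14), (7, 17), (7, 20), (7, 23), (7, 24), (7, 27), (7, 30)]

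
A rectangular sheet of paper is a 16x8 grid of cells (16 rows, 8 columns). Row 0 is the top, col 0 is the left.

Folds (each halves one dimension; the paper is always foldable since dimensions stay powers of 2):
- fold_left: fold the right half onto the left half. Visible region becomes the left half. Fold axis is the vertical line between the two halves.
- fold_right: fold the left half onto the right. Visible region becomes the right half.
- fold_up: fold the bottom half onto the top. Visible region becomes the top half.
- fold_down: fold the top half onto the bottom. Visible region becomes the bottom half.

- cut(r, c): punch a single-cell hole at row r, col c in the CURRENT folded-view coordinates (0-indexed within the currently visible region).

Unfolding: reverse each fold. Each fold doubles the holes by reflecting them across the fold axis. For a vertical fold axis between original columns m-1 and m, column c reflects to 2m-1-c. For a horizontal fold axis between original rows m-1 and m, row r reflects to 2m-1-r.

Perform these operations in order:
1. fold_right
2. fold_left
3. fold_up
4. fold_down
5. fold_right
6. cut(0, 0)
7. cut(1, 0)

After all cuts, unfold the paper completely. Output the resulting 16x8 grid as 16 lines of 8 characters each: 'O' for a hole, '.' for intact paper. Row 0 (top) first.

Op 1 fold_right: fold axis v@4; visible region now rows[0,16) x cols[4,8) = 16x4
Op 2 fold_left: fold axis v@6; visible region now rows[0,16) x cols[4,6) = 16x2
Op 3 fold_up: fold axis h@8; visible region now rows[0,8) x cols[4,6) = 8x2
Op 4 fold_down: fold axis h@4; visible region now rows[4,8) x cols[4,6) = 4x2
Op 5 fold_right: fold axis v@5; visible region now rows[4,8) x cols[5,6) = 4x1
Op 6 cut(0, 0): punch at orig (4,5); cuts so far [(4, 5)]; region rows[4,8) x cols[5,6) = 4x1
Op 7 cut(1, 0): punch at orig (5,5); cuts so far [(4, 5), (5, 5)]; region rows[4,8) x cols[5,6) = 4x1
Unfold 1 (reflect across v@5): 4 holes -> [(4, 4), (4, 5), (5, 4), (5, 5)]
Unfold 2 (reflect across h@4): 8 holes -> [(2, 4), (2, 5), (3, 4), (3, 5), (4, 4), (4, 5), (5, 4), (5, 5)]
Unfold 3 (reflect across h@8): 16 holes -> [(2, 4), (2, 5), (3, 4), (3, 5), (4, 4), (4, 5), (5, 4), (5, 5), (10, 4), (10, 5), (11, 4), (11, 5), (12, 4), (12, 5), (13, 4), (13, 5)]
Unfold 4 (reflect across v@6): 32 holes -> [(2, 4), (2, 5), (2, 6), (2, 7), (3, 4), (3, 5), (3, 6), (3, 7), (4, 4), (4, 5), (4, 6), (4, 7), (5, 4), (5, 5), (5, 6), (5, 7), (10, 4), (10, 5), (10, 6), (10, 7), (11, 4), (11, 5), (11, 6), (11, 7), (12, 4), (12, 5), (12, 6), (12, 7), (13, 4), (13, 5), (13, 6), (13, 7)]
Unfold 5 (reflect across v@4): 64 holes -> [(2, 0), (2, 1), (2, 2), (2, 3), (2, 4), (2, 5), (2, 6), (2, 7), (3, 0), (3, 1), (3, 2), (3, 3), (3, 4), (3, 5), (3, 6), (3, 7), (4, 0), (4, 1), (4, 2), (4, 3), (4, 4), (4, 5), (4, 6), (4, 7), (5, 0), (5, 1), (5, 2), (5, 3), (5, 4), (5, 5), (5, 6), (5, 7), (10, 0), (10, 1), (10, 2), (10, 3), (10, 4), (10, 5), (10, 6), (10, 7), (11, 0), (11, 1), (11, 2), (11, 3), (11, 4), (11, 5), (11, 6), (11, 7), (12, 0), (12, 1), (12, 2), (12, 3), (12, 4), (12, 5), (12, 6), (12, 7), (13, 0), (13, 1), (13, 2), (13, 3), (13, 4), (13, 5), (13, 6), (13, 7)]

Answer: ........
........
OOOOOOOO
OOOOOOOO
OOOOOOOO
OOOOOOOO
........
........
........
........
OOOOOOOO
OOOOOOOO
OOOOOOOO
OOOOOOOO
........
........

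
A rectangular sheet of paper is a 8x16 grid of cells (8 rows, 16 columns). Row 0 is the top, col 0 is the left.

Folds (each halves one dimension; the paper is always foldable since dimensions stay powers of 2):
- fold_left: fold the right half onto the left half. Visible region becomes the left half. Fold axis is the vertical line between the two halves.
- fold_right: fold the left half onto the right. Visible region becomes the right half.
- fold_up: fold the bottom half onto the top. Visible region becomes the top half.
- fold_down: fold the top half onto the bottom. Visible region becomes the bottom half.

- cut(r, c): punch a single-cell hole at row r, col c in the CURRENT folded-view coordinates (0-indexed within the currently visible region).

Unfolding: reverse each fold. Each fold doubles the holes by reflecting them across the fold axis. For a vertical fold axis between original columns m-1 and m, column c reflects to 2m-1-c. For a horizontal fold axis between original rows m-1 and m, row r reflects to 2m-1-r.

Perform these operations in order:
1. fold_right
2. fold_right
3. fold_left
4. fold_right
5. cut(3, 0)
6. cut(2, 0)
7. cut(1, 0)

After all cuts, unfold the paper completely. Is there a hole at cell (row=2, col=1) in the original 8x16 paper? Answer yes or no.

Answer: yes

Derivation:
Op 1 fold_right: fold axis v@8; visible region now rows[0,8) x cols[8,16) = 8x8
Op 2 fold_right: fold axis v@12; visible region now rows[0,8) x cols[12,16) = 8x4
Op 3 fold_left: fold axis v@14; visible region now rows[0,8) x cols[12,14) = 8x2
Op 4 fold_right: fold axis v@13; visible region now rows[0,8) x cols[13,14) = 8x1
Op 5 cut(3, 0): punch at orig (3,13); cuts so far [(3, 13)]; region rows[0,8) x cols[13,14) = 8x1
Op 6 cut(2, 0): punch at orig (2,13); cuts so far [(2, 13), (3, 13)]; region rows[0,8) x cols[13,14) = 8x1
Op 7 cut(1, 0): punch at orig (1,13); cuts so far [(1, 13), (2, 13), (3, 13)]; region rows[0,8) x cols[13,14) = 8x1
Unfold 1 (reflect across v@13): 6 holes -> [(1, 12), (1, 13), (2, 12), (2, 13), (3, 12), (3, 13)]
Unfold 2 (reflect across v@14): 12 holes -> [(1, 12), (1, 13), (1, 14), (1, 15), (2, 12), (2, 13), (2, 14), (2, 15), (3, 12), (3, 13), (3, 14), (3, 15)]
Unfold 3 (reflect across v@12): 24 holes -> [(1, 8), (1, 9), (1, 10), (1, 11), (1, 12), (1, 13), (1, 14), (1, 15), (2, 8), (2, 9), (2, 10), (2, 11), (2, 12), (2, 13), (2, 14), (2, 15), (3, 8), (3, 9), (3, 10), (3, 11), (3, 12), (3, 13), (3, 14), (3, 15)]
Unfold 4 (reflect across v@8): 48 holes -> [(1, 0), (1, 1), (1, 2), (1, 3), (1, 4), (1, 5), (1, 6), (1, 7), (1, 8), (1, 9), (1, 10), (1, 11), (1, 12), (1, 13), (1, 14), (1, 15), (2, 0), (2, 1), (2, 2), (2, 3), (2, 4), (2, 5), (2, 6), (2, 7), (2, 8), (2, 9), (2, 10), (2, 11), (2, 12), (2, 13), (2, 14), (2, 15), (3, 0), (3, 1), (3, 2), (3, 3), (3, 4), (3, 5), (3, 6), (3, 7), (3, 8), (3, 9), (3, 10), (3, 11), (3, 12), (3, 13), (3, 14), (3, 15)]
Holes: [(1, 0), (1, 1), (1, 2), (1, 3), (1, 4), (1, 5), (1, 6), (1, 7), (1, 8), (1, 9), (1, 10), (1, 11), (1, 12), (1, 13), (1, 14), (1, 15), (2, 0), (2, 1), (2, 2), (2, 3), (2, 4), (2, 5), (2, 6), (2, 7), (2, 8), (2, 9), (2, 10), (2, 11), (2, 12), (2, 13), (2, 14), (2, 15), (3, 0), (3, 1), (3, 2), (3, 3), (3, 4), (3, 5), (3, 6), (3, 7), (3, 8), (3, 9), (3, 10), (3, 11), (3, 12), (3, 13), (3, 14), (3, 15)]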